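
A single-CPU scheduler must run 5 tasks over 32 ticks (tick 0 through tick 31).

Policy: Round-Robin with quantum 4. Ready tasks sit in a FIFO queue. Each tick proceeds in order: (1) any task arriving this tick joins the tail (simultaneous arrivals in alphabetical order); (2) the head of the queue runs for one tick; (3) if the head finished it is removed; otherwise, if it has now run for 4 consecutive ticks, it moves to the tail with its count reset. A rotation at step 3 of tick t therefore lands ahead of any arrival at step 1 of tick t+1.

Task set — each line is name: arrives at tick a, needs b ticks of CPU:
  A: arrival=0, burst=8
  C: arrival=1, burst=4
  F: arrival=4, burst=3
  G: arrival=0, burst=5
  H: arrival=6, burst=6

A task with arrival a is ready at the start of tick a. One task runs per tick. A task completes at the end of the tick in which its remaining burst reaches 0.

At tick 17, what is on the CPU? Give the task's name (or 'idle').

running at tick 17 = F

t=0: queue=[A,G] q_used=0 → run A
t=1: queue=[A,G,C] q_used=1 → run A
t=2: queue=[A,G,C] q_used=2 → run A
t=3: queue=[A,G,C] q_used=3 → run A
t=4: queue=[G,C,A,F] q_used=0 → run G
t=5: queue=[G,C,A,F] q_used=1 → run G
t=6: queue=[G,C,A,F,H] q_used=2 → run G
t=7: queue=[G,C,A,F,H] q_used=3 → run G
t=8: queue=[C,A,F,H,G] q_used=0 → run C
t=9: queue=[C,A,F,H,G] q_used=1 → run C
t=10: queue=[C,A,F,H,G] q_used=2 → run C
t=11: queue=[C,A,F,H,G] q_used=3 → run C
t=12: queue=[A,F,H,G] q_used=0 → run A
t=13: queue=[A,F,H,G] q_used=1 → run A
t=14: queue=[A,F,H,G] q_used=2 → run A
t=15: queue=[A,F,H,G] q_used=3 → run A
t=16: queue=[F,H,G] q_used=0 → run F
t=17: queue=[F,H,G] q_used=1 → run F
t=18: queue=[F,H,G] q_used=2 → run F
t=19: queue=[H,G] q_used=0 → run H
t=20: queue=[H,G] q_used=1 → run H
t=21: queue=[H,G] q_used=2 → run H
t=22: queue=[H,G] q_used=3 → run H
t=23: queue=[G,H] q_used=0 → run G
t=24: queue=[H] q_used=0 → run H
t=25: queue=[H] q_used=1 → run H
t=26: (idle)
t=27: (idle)
t=28: (idle)
t=29: (idle)
t=30: (idle)
t=31: (idle)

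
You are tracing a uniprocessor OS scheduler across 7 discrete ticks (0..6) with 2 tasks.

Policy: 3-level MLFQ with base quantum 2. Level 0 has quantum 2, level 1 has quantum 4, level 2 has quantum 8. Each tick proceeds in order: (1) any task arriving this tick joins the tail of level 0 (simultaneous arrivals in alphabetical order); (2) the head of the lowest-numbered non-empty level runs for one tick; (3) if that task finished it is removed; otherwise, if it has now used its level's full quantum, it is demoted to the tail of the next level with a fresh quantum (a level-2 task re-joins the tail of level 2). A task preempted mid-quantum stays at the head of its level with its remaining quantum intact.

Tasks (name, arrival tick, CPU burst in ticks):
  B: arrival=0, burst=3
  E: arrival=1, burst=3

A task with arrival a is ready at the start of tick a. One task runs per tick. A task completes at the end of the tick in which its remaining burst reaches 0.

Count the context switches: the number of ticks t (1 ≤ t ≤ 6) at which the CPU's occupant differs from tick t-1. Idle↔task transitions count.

t=0: L0/L1/L2 = B/-/- → run B
t=1: L0/L1/L2 = BE/-/- → run B
t=2: L0/L1/L2 = E/B/- → run E
t=3: L0/L1/L2 = E/B/- → run E
t=4: L0/L1/L2 = -/BE/- → run B
t=5: L0/L1/L2 = -/E/- → run E
t=6: (idle)

context switches = 4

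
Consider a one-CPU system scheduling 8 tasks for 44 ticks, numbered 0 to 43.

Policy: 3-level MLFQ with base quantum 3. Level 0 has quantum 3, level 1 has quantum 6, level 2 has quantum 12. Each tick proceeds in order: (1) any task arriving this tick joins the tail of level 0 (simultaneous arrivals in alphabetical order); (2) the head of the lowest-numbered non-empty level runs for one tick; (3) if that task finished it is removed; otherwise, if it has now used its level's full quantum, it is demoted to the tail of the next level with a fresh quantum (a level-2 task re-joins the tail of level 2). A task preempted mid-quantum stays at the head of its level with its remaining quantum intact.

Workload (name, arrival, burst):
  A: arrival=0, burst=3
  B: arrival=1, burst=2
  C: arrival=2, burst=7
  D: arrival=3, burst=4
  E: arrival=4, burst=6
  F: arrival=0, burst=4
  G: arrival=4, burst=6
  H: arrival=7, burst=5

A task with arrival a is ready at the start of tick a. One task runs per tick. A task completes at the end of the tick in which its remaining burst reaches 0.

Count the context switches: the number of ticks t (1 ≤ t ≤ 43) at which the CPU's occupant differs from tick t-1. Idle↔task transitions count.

t=0: L0/L1/L2 = AF/-/- → run A
t=1: L0/L1/L2 = AFB/-/- → run A
t=2: L0/L1/L2 = AFBC/-/- → run A
t=3: L0/L1/L2 = FBCD/-/- → run F
t=4: L0/L1/L2 = FBCDEG/-/- → run F
t=5: L0/L1/L2 = FBCDEG/-/- → run F
t=6: L0/L1/L2 = BCDEG/F/- → run B
t=7: L0/L1/L2 = BCDEGH/F/- → run B
t=8: L0/L1/L2 = CDEGH/F/- → run C
t=9: L0/L1/L2 = CDEGH/F/- → run C
t=10: L0/L1/L2 = CDEGH/F/- → run C
t=11: L0/L1/L2 = DEGH/FC/- → run D
t=12: L0/L1/L2 = DEGH/FC/- → run D
t=13: L0/L1/L2 = DEGH/FC/- → run D
t=14: L0/L1/L2 = EGH/FCD/- → run E
t=15: L0/L1/L2 = EGH/FCD/- → run E
t=16: L0/L1/L2 = EGH/FCD/- → run E
t=17: L0/L1/L2 = GH/FCDE/- → run G
t=18: L0/L1/L2 = GH/FCDE/- → run G
t=19: L0/L1/L2 = GH/FCDE/- → run G
t=20: L0/L1/L2 = H/FCDEG/- → run H
t=21: L0/L1/L2 = H/FCDEG/- → run H
t=22: L0/L1/L2 = H/FCDEG/- → run H
t=23: L0/L1/L2 = -/FCDEGH/- → run F
t=24: L0/L1/L2 = -/CDEGH/- → run C
t=25: L0/L1/L2 = -/CDEGH/- → run C
t=26: L0/L1/L2 = -/CDEGH/- → run C
t=27: L0/L1/L2 = -/CDEGH/- → run C
t=28: L0/L1/L2 = -/DEGH/- → run D
t=29: L0/L1/L2 = -/EGH/- → run E
t=30: L0/L1/L2 = -/EGH/- → run E
t=31: L0/L1/L2 = -/EGH/- → run E
t=32: L0/L1/L2 = -/GH/- → run G
t=33: L0/L1/L2 = -/GH/- → run G
t=34: L0/L1/L2 = -/GH/- → run G
t=35: L0/L1/L2 = -/H/- → run H
t=36: L0/L1/L2 = -/H/- → run H
t=37: (idle)
t=38: (idle)
t=39: (idle)
t=40: (idle)
t=41: (idle)
t=42: (idle)
t=43: (idle)

context switches = 14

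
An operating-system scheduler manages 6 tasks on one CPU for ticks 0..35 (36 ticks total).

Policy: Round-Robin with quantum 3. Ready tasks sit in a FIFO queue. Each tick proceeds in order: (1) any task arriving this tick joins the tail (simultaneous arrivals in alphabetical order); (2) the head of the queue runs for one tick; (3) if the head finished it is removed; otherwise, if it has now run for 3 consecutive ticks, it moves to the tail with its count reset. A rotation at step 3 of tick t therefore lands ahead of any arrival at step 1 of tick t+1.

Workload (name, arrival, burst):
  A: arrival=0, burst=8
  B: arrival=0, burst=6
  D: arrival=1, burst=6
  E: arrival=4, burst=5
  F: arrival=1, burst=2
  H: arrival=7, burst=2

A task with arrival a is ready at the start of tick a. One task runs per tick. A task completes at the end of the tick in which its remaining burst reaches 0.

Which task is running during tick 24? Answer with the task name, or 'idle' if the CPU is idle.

t=0: queue=[A,B] q_used=0 → run A
t=1: queue=[A,B,D,F] q_used=1 → run A
t=2: queue=[A,B,D,F] q_used=2 → run A
t=3: queue=[B,D,F,A] q_used=0 → run B
t=4: queue=[B,D,F,A,E] q_used=1 → run B
t=5: queue=[B,D,F,A,E] q_used=2 → run B
t=6: queue=[D,F,A,E,B] q_used=0 → run D
t=7: queue=[D,F,A,E,B,H] q_used=1 → run D
t=8: queue=[D,F,A,E,B,H] q_used=2 → run D
t=9: queue=[F,A,E,B,H,D] q_used=0 → run F
t=10: queue=[F,A,E,B,H,D] q_used=1 → run F
t=11: queue=[A,E,B,H,D] q_used=0 → run A
t=12: queue=[A,E,B,H,D] q_used=1 → run A
t=13: queue=[A,E,B,H,D] q_used=2 → run A
t=14: queue=[E,B,H,D,A] q_used=0 → run E
t=15: queue=[E,B,H,D,A] q_used=1 → run E
t=16: queue=[E,B,H,D,A] q_used=2 → run E
t=17: queue=[B,H,D,A,E] q_used=0 → run B
t=18: queue=[B,H,D,A,E] q_used=1 → run B
t=19: queue=[B,H,D,A,E] q_used=2 → run B
t=20: queue=[H,D,A,E] q_used=0 → run H
t=21: queue=[H,D,A,E] q_used=1 → run H
t=22: queue=[D,A,E] q_used=0 → run D
t=23: queue=[D,A,E] q_used=1 → run D
t=24: queue=[D,A,E] q_used=2 → run D
t=25: queue=[A,E] q_used=0 → run A
t=26: queue=[A,E] q_used=1 → run A
t=27: queue=[E] q_used=0 → run E
t=28: queue=[E] q_used=1 → run E
t=29: (idle)
t=30: (idle)
t=31: (idle)
t=32: (idle)
t=33: (idle)
t=34: (idle)
t=35: (idle)

running at tick 24 = D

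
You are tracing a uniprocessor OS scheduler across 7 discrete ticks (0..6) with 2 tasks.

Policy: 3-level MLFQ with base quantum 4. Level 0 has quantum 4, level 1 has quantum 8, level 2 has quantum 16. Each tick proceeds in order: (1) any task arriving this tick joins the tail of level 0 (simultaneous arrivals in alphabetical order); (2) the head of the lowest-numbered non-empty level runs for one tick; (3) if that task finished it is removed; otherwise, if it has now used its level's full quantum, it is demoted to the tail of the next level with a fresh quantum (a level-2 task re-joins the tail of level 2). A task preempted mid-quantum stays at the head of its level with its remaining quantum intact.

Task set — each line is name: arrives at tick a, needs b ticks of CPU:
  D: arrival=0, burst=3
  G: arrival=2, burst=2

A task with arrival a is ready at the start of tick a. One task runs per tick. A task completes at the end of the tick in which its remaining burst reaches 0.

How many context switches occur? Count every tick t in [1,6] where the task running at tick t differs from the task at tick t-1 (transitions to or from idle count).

context switches = 2

t=0: L0/L1/L2 = D/-/- → run D
t=1: L0/L1/L2 = D/-/- → run D
t=2: L0/L1/L2 = DG/-/- → run D
t=3: L0/L1/L2 = G/-/- → run G
t=4: L0/L1/L2 = G/-/- → run G
t=5: (idle)
t=6: (idle)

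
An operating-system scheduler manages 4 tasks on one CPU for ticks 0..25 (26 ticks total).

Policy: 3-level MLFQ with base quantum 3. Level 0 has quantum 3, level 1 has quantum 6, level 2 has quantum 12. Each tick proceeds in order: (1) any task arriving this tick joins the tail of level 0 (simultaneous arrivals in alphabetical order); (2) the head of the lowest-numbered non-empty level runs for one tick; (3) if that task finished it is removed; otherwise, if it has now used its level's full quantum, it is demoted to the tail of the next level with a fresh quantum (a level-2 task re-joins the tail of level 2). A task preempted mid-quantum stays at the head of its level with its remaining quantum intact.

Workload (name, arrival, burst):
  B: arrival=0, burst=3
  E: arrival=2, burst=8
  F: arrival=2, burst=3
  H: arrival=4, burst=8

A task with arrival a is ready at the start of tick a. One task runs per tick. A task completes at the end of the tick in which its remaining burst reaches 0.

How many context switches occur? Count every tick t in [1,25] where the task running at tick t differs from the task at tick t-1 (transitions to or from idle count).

context switches = 6

t=0: L0/L1/L2 = B/-/- → run B
t=1: L0/L1/L2 = B/-/- → run B
t=2: L0/L1/L2 = BEF/-/- → run B
t=3: L0/L1/L2 = EF/-/- → run E
t=4: L0/L1/L2 = EFH/-/- → run E
t=5: L0/L1/L2 = EFH/-/- → run E
t=6: L0/L1/L2 = FH/E/- → run F
t=7: L0/L1/L2 = FH/E/- → run F
t=8: L0/L1/L2 = FH/E/- → run F
t=9: L0/L1/L2 = H/E/- → run H
t=10: L0/L1/L2 = H/E/- → run H
t=11: L0/L1/L2 = H/E/- → run H
t=12: L0/L1/L2 = -/EH/- → run E
t=13: L0/L1/L2 = -/EH/- → run E
t=14: L0/L1/L2 = -/EH/- → run E
t=15: L0/L1/L2 = -/EH/- → run E
t=16: L0/L1/L2 = -/EH/- → run E
t=17: L0/L1/L2 = -/H/- → run H
t=18: L0/L1/L2 = -/H/- → run H
t=19: L0/L1/L2 = -/H/- → run H
t=20: L0/L1/L2 = -/H/- → run H
t=21: L0/L1/L2 = -/H/- → run H
t=22: (idle)
t=23: (idle)
t=24: (idle)
t=25: (idle)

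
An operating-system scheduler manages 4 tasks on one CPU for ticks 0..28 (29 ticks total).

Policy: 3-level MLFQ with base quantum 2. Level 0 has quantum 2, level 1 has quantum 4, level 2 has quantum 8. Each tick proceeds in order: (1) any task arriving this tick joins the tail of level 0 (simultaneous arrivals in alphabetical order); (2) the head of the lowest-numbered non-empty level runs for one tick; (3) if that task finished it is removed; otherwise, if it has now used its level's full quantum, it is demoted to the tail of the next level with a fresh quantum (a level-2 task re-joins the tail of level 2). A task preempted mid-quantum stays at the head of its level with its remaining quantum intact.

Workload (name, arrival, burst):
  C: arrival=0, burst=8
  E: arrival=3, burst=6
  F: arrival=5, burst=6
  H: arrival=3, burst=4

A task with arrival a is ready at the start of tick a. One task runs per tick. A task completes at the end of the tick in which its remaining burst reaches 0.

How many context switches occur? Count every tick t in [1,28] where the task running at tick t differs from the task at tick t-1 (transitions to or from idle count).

context switches = 9

t=0: L0/L1/L2 = C/-/- → run C
t=1: L0/L1/L2 = C/-/- → run C
t=2: L0/L1/L2 = -/C/- → run C
t=3: L0/L1/L2 = EH/C/- → run E
t=4: L0/L1/L2 = EH/C/- → run E
t=5: L0/L1/L2 = HF/CE/- → run H
t=6: L0/L1/L2 = HF/CE/- → run H
t=7: L0/L1/L2 = F/CEH/- → run F
t=8: L0/L1/L2 = F/CEH/- → run F
t=9: L0/L1/L2 = -/CEHF/- → run C
t=10: L0/L1/L2 = -/CEHF/- → run C
t=11: L0/L1/L2 = -/CEHF/- → run C
t=12: L0/L1/L2 = -/EHF/C → run E
t=13: L0/L1/L2 = -/EHF/C → run E
t=14: L0/L1/L2 = -/EHF/C → run E
t=15: L0/L1/L2 = -/EHF/C → run E
t=16: L0/L1/L2 = -/HF/C → run H
t=17: L0/L1/L2 = -/HF/C → run H
t=18: L0/L1/L2 = -/F/C → run F
t=19: L0/L1/L2 = -/F/C → run F
t=20: L0/L1/L2 = -/F/C → run F
t=21: L0/L1/L2 = -/F/C → run F
t=22: L0/L1/L2 = -/-/C → run C
t=23: L0/L1/L2 = -/-/C → run C
t=24: (idle)
t=25: (idle)
t=26: (idle)
t=27: (idle)
t=28: (idle)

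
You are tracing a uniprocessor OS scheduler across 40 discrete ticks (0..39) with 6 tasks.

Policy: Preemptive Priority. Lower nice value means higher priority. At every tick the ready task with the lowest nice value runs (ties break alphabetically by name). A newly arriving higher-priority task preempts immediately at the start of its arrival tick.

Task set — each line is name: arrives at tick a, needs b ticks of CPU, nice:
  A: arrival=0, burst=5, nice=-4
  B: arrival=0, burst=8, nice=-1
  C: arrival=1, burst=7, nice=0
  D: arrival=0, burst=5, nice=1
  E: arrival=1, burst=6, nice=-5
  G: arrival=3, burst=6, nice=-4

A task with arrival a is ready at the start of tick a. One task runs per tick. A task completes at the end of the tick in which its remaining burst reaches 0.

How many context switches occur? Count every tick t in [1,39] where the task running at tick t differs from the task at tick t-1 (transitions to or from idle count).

t=0: ready={A,B,D} → run A
t=1: ready={A,B,C,D,E} → run E
t=2: ready={A,B,C,D,E} → run E
t=3: ready={A,B,C,D,E,G} → run E
t=4: ready={A,B,C,D,E,G} → run E
t=5: ready={A,B,C,D,E,G} → run E
t=6: ready={A,B,C,D,E,G} → run E
t=7: ready={A,B,C,D,G} → run A
t=8: ready={A,B,C,D,G} → run A
t=9: ready={A,B,C,D,G} → run A
t=10: ready={A,B,C,D,G} → run A
t=11: ready={B,C,D,G} → run G
t=12: ready={B,C,D,G} → run G
t=13: ready={B,C,D,G} → run G
t=14: ready={B,C,D,G} → run G
t=15: ready={B,C,D,G} → run G
t=16: ready={B,C,D,G} → run G
t=17: ready={B,C,D} → run B
t=18: ready={B,C,D} → run B
t=19: ready={B,C,D} → run B
t=20: ready={B,C,D} → run B
t=21: ready={B,C,D} → run B
t=22: ready={B,C,D} → run B
t=23: ready={B,C,D} → run B
t=24: ready={B,C,D} → run B
t=25: ready={C,D} → run C
t=26: ready={C,D} → run C
t=27: ready={C,D} → run C
t=28: ready={C,D} → run C
t=29: ready={C,D} → run C
t=30: ready={C,D} → run C
t=31: ready={C,D} → run C
t=32: ready={D} → run D
t=33: ready={D} → run D
t=34: ready={D} → run D
t=35: ready={D} → run D
t=36: ready={D} → run D
t=37: (idle)
t=38: (idle)
t=39: (idle)

context switches = 7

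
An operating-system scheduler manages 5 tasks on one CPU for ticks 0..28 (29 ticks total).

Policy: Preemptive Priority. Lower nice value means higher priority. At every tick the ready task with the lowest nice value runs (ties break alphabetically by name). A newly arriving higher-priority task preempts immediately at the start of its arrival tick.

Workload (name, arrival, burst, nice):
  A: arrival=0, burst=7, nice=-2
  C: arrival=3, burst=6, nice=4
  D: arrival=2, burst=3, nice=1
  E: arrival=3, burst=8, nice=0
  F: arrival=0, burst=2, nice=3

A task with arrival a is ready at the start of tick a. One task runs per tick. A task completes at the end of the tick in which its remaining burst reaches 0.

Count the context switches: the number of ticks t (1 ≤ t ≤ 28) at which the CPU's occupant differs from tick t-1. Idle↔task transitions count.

context switches = 5

t=0: ready={A,F} → run A
t=1: ready={A,F} → run A
t=2: ready={A,D,F} → run A
t=3: ready={A,C,D,E,F} → run A
t=4: ready={A,C,D,E,F} → run A
t=5: ready={A,C,D,E,F} → run A
t=6: ready={A,C,D,E,F} → run A
t=7: ready={C,D,E,F} → run E
t=8: ready={C,D,E,F} → run E
t=9: ready={C,D,E,F} → run E
t=10: ready={C,D,E,F} → run E
t=11: ready={C,D,E,F} → run E
t=12: ready={C,D,E,F} → run E
t=13: ready={C,D,E,F} → run E
t=14: ready={C,D,E,F} → run E
t=15: ready={C,D,F} → run D
t=16: ready={C,D,F} → run D
t=17: ready={C,D,F} → run D
t=18: ready={C,F} → run F
t=19: ready={C,F} → run F
t=20: ready={C} → run C
t=21: ready={C} → run C
t=22: ready={C} → run C
t=23: ready={C} → run C
t=24: ready={C} → run C
t=25: ready={C} → run C
t=26: (idle)
t=27: (idle)
t=28: (idle)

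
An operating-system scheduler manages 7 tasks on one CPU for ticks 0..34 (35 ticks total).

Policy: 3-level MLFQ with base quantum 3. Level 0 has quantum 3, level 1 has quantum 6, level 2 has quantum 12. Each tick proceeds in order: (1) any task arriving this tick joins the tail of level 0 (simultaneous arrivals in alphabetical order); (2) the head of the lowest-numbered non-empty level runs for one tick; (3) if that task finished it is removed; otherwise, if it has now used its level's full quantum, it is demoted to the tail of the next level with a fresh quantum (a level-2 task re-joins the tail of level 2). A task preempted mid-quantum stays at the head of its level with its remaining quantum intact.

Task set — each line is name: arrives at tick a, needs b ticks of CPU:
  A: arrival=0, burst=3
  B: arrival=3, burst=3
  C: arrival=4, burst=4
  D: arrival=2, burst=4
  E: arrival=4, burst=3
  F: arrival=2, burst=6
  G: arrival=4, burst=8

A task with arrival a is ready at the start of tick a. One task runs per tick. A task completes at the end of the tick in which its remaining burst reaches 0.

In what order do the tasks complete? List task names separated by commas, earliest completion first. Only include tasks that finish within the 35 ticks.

t=0: L0/L1/L2 = A/-/- → run A
t=1: L0/L1/L2 = A/-/- → run A
t=2: L0/L1/L2 = ADF/-/- → run A
t=3: L0/L1/L2 = DFB/-/- → run D
t=4: L0/L1/L2 = DFBCEG/-/- → run D
t=5: L0/L1/L2 = DFBCEG/-/- → run D
t=6: L0/L1/L2 = FBCEG/D/- → run F
t=7: L0/L1/L2 = FBCEG/D/- → run F
t=8: L0/L1/L2 = FBCEG/D/- → run F
t=9: L0/L1/L2 = BCEG/DF/- → run B
t=10: L0/L1/L2 = BCEG/DF/- → run B
t=11: L0/L1/L2 = BCEG/DF/- → run B
t=12: L0/L1/L2 = CEG/DF/- → run C
t=13: L0/L1/L2 = CEG/DF/- → run C
t=14: L0/L1/L2 = CEG/DF/- → run C
t=15: L0/L1/L2 = EG/DFC/- → run E
t=16: L0/L1/L2 = EG/DFC/- → run E
t=17: L0/L1/L2 = EG/DFC/- → run E
t=18: L0/L1/L2 = G/DFC/- → run G
t=19: L0/L1/L2 = G/DFC/- → run G
t=20: L0/L1/L2 = G/DFC/- → run G
t=21: L0/L1/L2 = -/DFCG/- → run D
t=22: L0/L1/L2 = -/FCG/- → run F
t=23: L0/L1/L2 = -/FCG/- → run F
t=24: L0/L1/L2 = -/FCG/- → run F
t=25: L0/L1/L2 = -/CG/- → run C
t=26: L0/L1/L2 = -/G/- → run G
t=27: L0/L1/L2 = -/G/- → run G
t=28: L0/L1/L2 = -/G/- → run G
t=29: L0/L1/L2 = -/G/- → run G
t=30: L0/L1/L2 = -/G/- → run G
t=31: (idle)
t=32: (idle)
t=33: (idle)
t=34: (idle)

completion order = A, B, E, D, F, C, G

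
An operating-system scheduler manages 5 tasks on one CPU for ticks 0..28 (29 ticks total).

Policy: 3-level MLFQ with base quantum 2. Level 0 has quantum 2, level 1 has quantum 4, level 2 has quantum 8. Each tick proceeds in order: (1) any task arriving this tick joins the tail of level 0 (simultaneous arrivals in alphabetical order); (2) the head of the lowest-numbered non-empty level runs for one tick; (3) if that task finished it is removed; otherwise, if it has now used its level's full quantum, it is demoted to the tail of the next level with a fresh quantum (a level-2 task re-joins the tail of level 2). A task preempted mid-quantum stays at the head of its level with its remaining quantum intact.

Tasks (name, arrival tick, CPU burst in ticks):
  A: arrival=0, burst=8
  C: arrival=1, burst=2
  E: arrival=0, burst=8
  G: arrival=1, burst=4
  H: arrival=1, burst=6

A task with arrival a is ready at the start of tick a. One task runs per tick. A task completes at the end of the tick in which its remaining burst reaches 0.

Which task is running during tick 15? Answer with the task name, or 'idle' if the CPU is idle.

running at tick 15 = E

t=0: L0/L1/L2 = AE/-/- → run A
t=1: L0/L1/L2 = AECGH/-/- → run A
t=2: L0/L1/L2 = ECGH/A/- → run E
t=3: L0/L1/L2 = ECGH/A/- → run E
t=4: L0/L1/L2 = CGH/AE/- → run C
t=5: L0/L1/L2 = CGH/AE/- → run C
t=6: L0/L1/L2 = GH/AE/- → run G
t=7: L0/L1/L2 = GH/AE/- → run G
t=8: L0/L1/L2 = H/AEG/- → run H
t=9: L0/L1/L2 = H/AEG/- → run H
t=10: L0/L1/L2 = -/AEGH/- → run A
t=11: L0/L1/L2 = -/AEGH/- → run A
t=12: L0/L1/L2 = -/AEGH/- → run A
t=13: L0/L1/L2 = -/AEGH/- → run A
t=14: L0/L1/L2 = -/EGH/A → run E
t=15: L0/L1/L2 = -/EGH/A → run E
t=16: L0/L1/L2 = -/EGH/A → run E
t=17: L0/L1/L2 = -/EGH/A → run E
t=18: L0/L1/L2 = -/GH/AE → run G
t=19: L0/L1/L2 = -/GH/AE → run G
t=20: L0/L1/L2 = -/H/AE → run H
t=21: L0/L1/L2 = -/H/AE → run H
t=22: L0/L1/L2 = -/H/AE → run H
t=23: L0/L1/L2 = -/H/AE → run H
t=24: L0/L1/L2 = -/-/AE → run A
t=25: L0/L1/L2 = -/-/AE → run A
t=26: L0/L1/L2 = -/-/E → run E
t=27: L0/L1/L2 = -/-/E → run E
t=28: (idle)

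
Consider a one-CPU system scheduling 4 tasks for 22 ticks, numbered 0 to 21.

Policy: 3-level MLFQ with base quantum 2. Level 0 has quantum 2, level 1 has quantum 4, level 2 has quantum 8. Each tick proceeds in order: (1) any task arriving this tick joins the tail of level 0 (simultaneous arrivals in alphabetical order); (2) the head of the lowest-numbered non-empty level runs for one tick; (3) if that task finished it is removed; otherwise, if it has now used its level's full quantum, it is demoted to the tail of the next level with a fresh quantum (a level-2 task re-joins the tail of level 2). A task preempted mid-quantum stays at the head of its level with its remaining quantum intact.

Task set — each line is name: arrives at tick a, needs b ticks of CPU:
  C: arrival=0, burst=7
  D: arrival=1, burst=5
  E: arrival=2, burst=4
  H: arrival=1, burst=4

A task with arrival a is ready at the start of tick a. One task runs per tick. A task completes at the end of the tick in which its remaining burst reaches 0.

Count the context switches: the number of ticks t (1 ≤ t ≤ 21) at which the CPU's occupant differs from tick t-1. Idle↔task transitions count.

context switches = 9

t=0: L0/L1/L2 = C/-/- → run C
t=1: L0/L1/L2 = CDH/-/- → run C
t=2: L0/L1/L2 = DHE/C/- → run D
t=3: L0/L1/L2 = DHE/C/- → run D
t=4: L0/L1/L2 = HE/CD/- → run H
t=5: L0/L1/L2 = HE/CD/- → run H
t=6: L0/L1/L2 = E/CDH/- → run E
t=7: L0/L1/L2 = E/CDH/- → run E
t=8: L0/L1/L2 = -/CDHE/- → run C
t=9: L0/L1/L2 = -/CDHE/- → run C
t=10: L0/L1/L2 = -/CDHE/- → run C
t=11: L0/L1/L2 = -/CDHE/- → run C
t=12: L0/L1/L2 = -/DHE/C → run D
t=13: L0/L1/L2 = -/DHE/C → run D
t=14: L0/L1/L2 = -/DHE/C → run D
t=15: L0/L1/L2 = -/HE/C → run H
t=16: L0/L1/L2 = -/HE/C → run H
t=17: L0/L1/L2 = -/E/C → run E
t=18: L0/L1/L2 = -/E/C → run E
t=19: L0/L1/L2 = -/-/C → run C
t=20: (idle)
t=21: (idle)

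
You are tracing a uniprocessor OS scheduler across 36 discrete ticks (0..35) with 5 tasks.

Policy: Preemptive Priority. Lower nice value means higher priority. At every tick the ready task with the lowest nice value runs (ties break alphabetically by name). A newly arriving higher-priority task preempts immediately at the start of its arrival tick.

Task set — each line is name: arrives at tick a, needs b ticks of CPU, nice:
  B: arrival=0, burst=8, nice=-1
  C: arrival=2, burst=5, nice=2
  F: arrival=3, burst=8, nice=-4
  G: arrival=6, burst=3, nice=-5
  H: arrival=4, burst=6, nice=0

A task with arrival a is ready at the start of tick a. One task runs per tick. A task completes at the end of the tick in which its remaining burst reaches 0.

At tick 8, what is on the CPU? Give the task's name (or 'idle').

running at tick 8 = G

t=0: ready={B} → run B
t=1: ready={B} → run B
t=2: ready={B,C} → run B
t=3: ready={B,C,F} → run F
t=4: ready={B,C,F,H} → run F
t=5: ready={B,C,F,H} → run F
t=6: ready={B,C,F,G,H} → run G
t=7: ready={B,C,F,G,H} → run G
t=8: ready={B,C,F,G,H} → run G
t=9: ready={B,C,F,H} → run F
t=10: ready={B,C,F,H} → run F
t=11: ready={B,C,F,H} → run F
t=12: ready={B,C,F,H} → run F
t=13: ready={B,C,F,H} → run F
t=14: ready={B,C,H} → run B
t=15: ready={B,C,H} → run B
t=16: ready={B,C,H} → run B
t=17: ready={B,C,H} → run B
t=18: ready={B,C,H} → run B
t=19: ready={C,H} → run H
t=20: ready={C,H} → run H
t=21: ready={C,H} → run H
t=22: ready={C,H} → run H
t=23: ready={C,H} → run H
t=24: ready={C,H} → run H
t=25: ready={C} → run C
t=26: ready={C} → run C
t=27: ready={C} → run C
t=28: ready={C} → run C
t=29: ready={C} → run C
t=30: (idle)
t=31: (idle)
t=32: (idle)
t=33: (idle)
t=34: (idle)
t=35: (idle)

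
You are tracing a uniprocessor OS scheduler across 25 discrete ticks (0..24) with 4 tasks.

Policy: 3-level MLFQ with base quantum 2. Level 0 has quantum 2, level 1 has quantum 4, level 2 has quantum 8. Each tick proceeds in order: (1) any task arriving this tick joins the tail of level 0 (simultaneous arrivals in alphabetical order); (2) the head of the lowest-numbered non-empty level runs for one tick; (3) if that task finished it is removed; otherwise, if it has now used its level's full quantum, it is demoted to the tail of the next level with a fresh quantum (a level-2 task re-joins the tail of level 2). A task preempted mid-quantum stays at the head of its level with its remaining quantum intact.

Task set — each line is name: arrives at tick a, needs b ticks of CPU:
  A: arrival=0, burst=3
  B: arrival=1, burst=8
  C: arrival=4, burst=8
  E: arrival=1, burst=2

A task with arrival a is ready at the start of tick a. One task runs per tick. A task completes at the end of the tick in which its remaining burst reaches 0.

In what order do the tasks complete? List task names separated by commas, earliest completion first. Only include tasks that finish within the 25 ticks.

t=0: L0/L1/L2 = A/-/- → run A
t=1: L0/L1/L2 = ABE/-/- → run A
t=2: L0/L1/L2 = BE/A/- → run B
t=3: L0/L1/L2 = BE/A/- → run B
t=4: L0/L1/L2 = EC/AB/- → run E
t=5: L0/L1/L2 = EC/AB/- → run E
t=6: L0/L1/L2 = C/AB/- → run C
t=7: L0/L1/L2 = C/AB/- → run C
t=8: L0/L1/L2 = -/ABC/- → run A
t=9: L0/L1/L2 = -/BC/- → run B
t=10: L0/L1/L2 = -/BC/- → run B
t=11: L0/L1/L2 = -/BC/- → run B
t=12: L0/L1/L2 = -/BC/- → run B
t=13: L0/L1/L2 = -/C/B → run C
t=14: L0/L1/L2 = -/C/B → run C
t=15: L0/L1/L2 = -/C/B → run C
t=16: L0/L1/L2 = -/C/B → run C
t=17: L0/L1/L2 = -/-/BC → run B
t=18: L0/L1/L2 = -/-/BC → run B
t=19: L0/L1/L2 = -/-/C → run C
t=20: L0/L1/L2 = -/-/C → run C
t=21: (idle)
t=22: (idle)
t=23: (idle)
t=24: (idle)

completion order = E, A, B, C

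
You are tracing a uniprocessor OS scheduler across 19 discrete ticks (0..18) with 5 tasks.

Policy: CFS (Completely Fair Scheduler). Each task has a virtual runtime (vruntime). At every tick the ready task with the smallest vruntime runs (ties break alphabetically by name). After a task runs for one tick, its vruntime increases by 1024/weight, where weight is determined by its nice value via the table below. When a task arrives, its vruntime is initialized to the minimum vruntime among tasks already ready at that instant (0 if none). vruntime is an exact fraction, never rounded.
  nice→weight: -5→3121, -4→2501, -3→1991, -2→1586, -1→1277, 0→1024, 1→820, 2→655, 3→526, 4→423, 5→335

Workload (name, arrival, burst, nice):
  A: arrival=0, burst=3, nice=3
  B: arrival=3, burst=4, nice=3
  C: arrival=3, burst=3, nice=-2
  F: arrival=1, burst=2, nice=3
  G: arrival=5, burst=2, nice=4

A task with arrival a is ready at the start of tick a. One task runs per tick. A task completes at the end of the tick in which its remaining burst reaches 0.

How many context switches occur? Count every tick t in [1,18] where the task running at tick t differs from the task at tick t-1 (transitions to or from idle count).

context switches = 11

t=0: vr[A=0] → run A
t=1: vr[A=512/263 F=512/263] → run A
t=2: vr[A=1024/263 F=512/263] → run F
t=3: vr[A=1024/263 B=1024/263 C=1024/263 F=1024/263] → run A
t=4: vr[B=1024/263 C=1024/263 F=1024/263] → run B
t=5: vr[B=1536/263 C=1024/263 F=1024/263 G=1024/263] → run C
t=6: vr[B=1536/263 C=946688/208559 F=1024/263 G=1024/263] → run F
t=7: vr[B=1536/263 C=946688/208559 G=1024/263] → run G
t=8: vr[B=1536/263 C=946688/208559 G=702464/111249] → run C
t=9: vr[B=1536/263 C=1081344/208559 G=702464/111249] → run C
t=10: vr[B=1536/263 G=702464/111249] → run B
t=11: vr[B=2048/263 G=702464/111249] → run G
t=12: vr[B=2048/263] → run B
t=13: vr[B=2560/263] → run B
t=14: (idle)
t=15: (idle)
t=16: (idle)
t=17: (idle)
t=18: (idle)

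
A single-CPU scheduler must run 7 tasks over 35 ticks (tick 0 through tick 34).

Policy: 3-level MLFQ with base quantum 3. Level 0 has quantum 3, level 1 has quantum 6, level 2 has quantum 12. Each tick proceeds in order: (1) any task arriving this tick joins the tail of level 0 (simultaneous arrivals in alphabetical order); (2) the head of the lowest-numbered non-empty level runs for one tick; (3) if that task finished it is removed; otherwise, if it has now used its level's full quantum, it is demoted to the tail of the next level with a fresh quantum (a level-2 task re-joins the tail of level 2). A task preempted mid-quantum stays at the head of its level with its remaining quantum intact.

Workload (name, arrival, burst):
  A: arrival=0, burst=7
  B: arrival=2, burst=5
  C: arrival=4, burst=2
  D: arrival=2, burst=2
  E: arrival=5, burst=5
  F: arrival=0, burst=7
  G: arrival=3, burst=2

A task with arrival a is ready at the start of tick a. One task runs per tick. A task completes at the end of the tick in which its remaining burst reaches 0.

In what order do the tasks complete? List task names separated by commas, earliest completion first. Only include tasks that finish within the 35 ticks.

completion order = D, G, C, A, F, B, E

t=0: L0/L1/L2 = AF/-/- → run A
t=1: L0/L1/L2 = AF/-/- → run A
t=2: L0/L1/L2 = AFBD/-/- → run A
t=3: L0/L1/L2 = FBDG/A/- → run F
t=4: L0/L1/L2 = FBDGC/A/- → run F
t=5: L0/L1/L2 = FBDGCE/A/- → run F
t=6: L0/L1/L2 = BDGCE/AF/- → run B
t=7: L0/L1/L2 = BDGCE/AF/- → run B
t=8: L0/L1/L2 = BDGCE/AF/- → run B
t=9: L0/L1/L2 = DGCE/AFB/- → run D
t=10: L0/L1/L2 = DGCE/AFB/- → run D
t=11: L0/L1/L2 = GCE/AFB/- → run G
t=12: L0/L1/L2 = GCE/AFB/- → run G
t=13: L0/L1/L2 = CE/AFB/- → run C
t=14: L0/L1/L2 = CE/AFB/- → run C
t=15: L0/L1/L2 = E/AFB/- → run E
t=16: L0/L1/L2 = E/AFB/- → run E
t=17: L0/L1/L2 = E/AFB/- → run E
t=18: L0/L1/L2 = -/AFBE/- → run A
t=19: L0/L1/L2 = -/AFBE/- → run A
t=20: L0/L1/L2 = -/AFBE/- → run A
t=21: L0/L1/L2 = -/AFBE/- → run A
t=22: L0/L1/L2 = -/FBE/- → run F
t=23: L0/L1/L2 = -/FBE/- → run F
t=24: L0/L1/L2 = -/FBE/- → run F
t=25: L0/L1/L2 = -/FBE/- → run F
t=26: L0/L1/L2 = -/BE/- → run B
t=27: L0/L1/L2 = -/BE/- → run B
t=28: L0/L1/L2 = -/E/- → run E
t=29: L0/L1/L2 = -/E/- → run E
t=30: (idle)
t=31: (idle)
t=32: (idle)
t=33: (idle)
t=34: (idle)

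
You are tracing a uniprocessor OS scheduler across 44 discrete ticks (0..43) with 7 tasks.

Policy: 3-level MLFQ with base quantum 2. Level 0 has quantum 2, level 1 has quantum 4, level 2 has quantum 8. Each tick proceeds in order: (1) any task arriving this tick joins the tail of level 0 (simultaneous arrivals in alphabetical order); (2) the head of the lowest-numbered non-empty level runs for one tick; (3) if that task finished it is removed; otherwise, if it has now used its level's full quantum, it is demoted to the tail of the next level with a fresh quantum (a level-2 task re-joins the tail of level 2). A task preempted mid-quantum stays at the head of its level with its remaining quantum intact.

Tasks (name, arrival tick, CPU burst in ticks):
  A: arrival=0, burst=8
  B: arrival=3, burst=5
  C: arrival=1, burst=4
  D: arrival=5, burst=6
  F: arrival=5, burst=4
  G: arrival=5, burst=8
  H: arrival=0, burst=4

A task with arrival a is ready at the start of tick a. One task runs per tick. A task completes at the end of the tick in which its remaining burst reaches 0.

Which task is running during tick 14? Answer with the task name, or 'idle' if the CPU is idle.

t=0: L0/L1/L2 = AH/-/- → run A
t=1: L0/L1/L2 = AHC/-/- → run A
t=2: L0/L1/L2 = HC/A/- → run H
t=3: L0/L1/L2 = HCB/A/- → run H
t=4: L0/L1/L2 = CB/AH/- → run C
t=5: L0/L1/L2 = CBDFG/AH/- → run C
t=6: L0/L1/L2 = BDFG/AHC/- → run B
t=7: L0/L1/L2 = BDFG/AHC/- → run B
t=8: L0/L1/L2 = DFG/AHCB/- → run D
t=9: L0/L1/L2 = DFG/AHCB/- → run D
t=10: L0/L1/L2 = FG/AHCBD/- → run F
t=11: L0/L1/L2 = FG/AHCBD/- → run F
t=12: L0/L1/L2 = G/AHCBDF/- → run G
t=13: L0/L1/L2 = G/AHCBDF/- → run G
t=14: L0/L1/L2 = -/AHCBDFG/- → run A
t=15: L0/L1/L2 = -/AHCBDFG/- → run A
t=16: L0/L1/L2 = -/AHCBDFG/- → run A
t=17: L0/L1/L2 = -/AHCBDFG/- → run A
t=18: L0/L1/L2 = -/HCBDFG/A → run H
t=19: L0/L1/L2 = -/HCBDFG/A → run H
t=20: L0/L1/L2 = -/CBDFG/A → run C
t=21: L0/L1/L2 = -/CBDFG/A → run C
t=22: L0/L1/L2 = -/BDFG/A → run B
t=23: L0/L1/L2 = -/BDFG/A → run B
t=24: L0/L1/L2 = -/BDFG/A → run B
t=25: L0/L1/L2 = -/DFG/A → run D
t=26: L0/L1/L2 = -/DFG/A → run D
t=27: L0/L1/L2 = -/DFG/A → run D
t=28: L0/L1/L2 = -/DFG/A → run D
t=29: L0/L1/L2 = -/FG/A → run F
t=30: L0/L1/L2 = -/FG/A → run F
t=31: L0/L1/L2 = -/G/A → run G
t=32: L0/L1/L2 = -/G/A → run G
t=33: L0/L1/L2 = -/G/A → run G
t=34: L0/L1/L2 = -/G/A → run G
t=35: L0/L1/L2 = -/-/AG → run A
t=36: L0/L1/L2 = -/-/AG → run A
t=37: L0/L1/L2 = -/-/G → run G
t=38: L0/L1/L2 = -/-/G → run G
t=39: (idle)
t=40: (idle)
t=41: (idle)
t=42: (idle)
t=43: (idle)

running at tick 14 = A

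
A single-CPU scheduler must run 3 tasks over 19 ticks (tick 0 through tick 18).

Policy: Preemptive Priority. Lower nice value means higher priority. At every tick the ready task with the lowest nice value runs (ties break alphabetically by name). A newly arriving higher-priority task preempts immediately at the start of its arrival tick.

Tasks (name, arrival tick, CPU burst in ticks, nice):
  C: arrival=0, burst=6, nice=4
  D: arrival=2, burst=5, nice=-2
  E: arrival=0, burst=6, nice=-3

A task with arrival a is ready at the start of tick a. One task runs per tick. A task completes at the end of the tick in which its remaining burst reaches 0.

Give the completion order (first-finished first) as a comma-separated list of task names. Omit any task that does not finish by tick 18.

completion order = E, D, C

t=0: ready={C,E} → run E
t=1: ready={C,E} → run E
t=2: ready={C,D,E} → run E
t=3: ready={C,D,E} → run E
t=4: ready={C,D,E} → run E
t=5: ready={C,D,E} → run E
t=6: ready={C,D} → run D
t=7: ready={C,D} → run D
t=8: ready={C,D} → run D
t=9: ready={C,D} → run D
t=10: ready={C,D} → run D
t=11: ready={C} → run C
t=12: ready={C} → run C
t=13: ready={C} → run C
t=14: ready={C} → run C
t=15: ready={C} → run C
t=16: ready={C} → run C
t=17: (idle)
t=18: (idle)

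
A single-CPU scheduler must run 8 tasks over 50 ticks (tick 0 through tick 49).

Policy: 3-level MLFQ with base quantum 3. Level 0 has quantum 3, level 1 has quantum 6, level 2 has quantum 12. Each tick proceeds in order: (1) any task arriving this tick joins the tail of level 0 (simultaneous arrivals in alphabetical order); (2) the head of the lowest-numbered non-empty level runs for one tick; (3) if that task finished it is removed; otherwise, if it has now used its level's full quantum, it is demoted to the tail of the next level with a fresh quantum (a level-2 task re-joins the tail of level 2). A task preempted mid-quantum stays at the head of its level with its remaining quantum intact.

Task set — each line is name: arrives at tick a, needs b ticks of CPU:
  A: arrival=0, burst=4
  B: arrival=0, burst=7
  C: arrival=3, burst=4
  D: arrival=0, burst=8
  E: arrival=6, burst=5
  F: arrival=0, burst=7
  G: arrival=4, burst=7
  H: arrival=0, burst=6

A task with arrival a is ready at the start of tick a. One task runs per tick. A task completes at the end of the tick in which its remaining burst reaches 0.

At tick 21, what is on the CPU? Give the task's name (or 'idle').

t=0: L0/L1/L2 = ABDFH/-/- → run A
t=1: L0/L1/L2 = ABDFH/-/- → run A
t=2: L0/L1/L2 = ABDFH/-/- → run A
t=3: L0/L1/L2 = BDFHC/A/- → run B
t=4: L0/L1/L2 = BDFHCG/A/- → run B
t=5: L0/L1/L2 = BDFHCG/A/- → run B
t=6: L0/L1/L2 = DFHCGE/AB/- → run D
t=7: L0/L1/L2 = DFHCGE/AB/- → run D
t=8: L0/L1/L2 = DFHCGE/AB/- → run D
t=9: L0/L1/L2 = FHCGE/ABD/- → run F
t=10: L0/L1/L2 = FHCGE/ABD/- → run F
t=11: L0/L1/L2 = FHCGE/ABD/- → run F
t=12: L0/L1/L2 = HCGE/ABDF/- → run H
t=13: L0/L1/L2 = HCGE/ABDF/- → run H
t=14: L0/L1/L2 = HCGE/ABDF/- → run H
t=15: L0/L1/L2 = CGE/ABDFH/- → run C
t=16: L0/L1/L2 = CGE/ABDFH/- → run C
t=17: L0/L1/L2 = CGE/ABDFH/- → run C
t=18: L0/L1/L2 = GE/ABDFHC/- → run G
t=19: L0/L1/L2 = GE/ABDFHC/- → run G
t=20: L0/L1/L2 = GE/ABDFHC/- → run G
t=21: L0/L1/L2 = E/ABDFHCG/- → run E
t=22: L0/L1/L2 = E/ABDFHCG/- → run E
t=23: L0/L1/L2 = E/ABDFHCG/- → run E
t=24: L0/L1/L2 = -/ABDFHCGE/- → run A
t=25: L0/L1/L2 = -/BDFHCGE/- → run B
t=26: L0/L1/L2 = -/BDFHCGE/- → run B
t=27: L0/L1/L2 = -/BDFHCGE/- → run B
t=28: L0/L1/L2 = -/BDFHCGE/- → run B
t=29: L0/L1/L2 = -/DFHCGE/- → run D
t=30: L0/L1/L2 = -/DFHCGE/- → run D
t=31: L0/L1/L2 = -/DFHCGE/- → run D
t=32: L0/L1/L2 = -/DFHCGE/- → run D
t=33: L0/L1/L2 = -/DFHCGE/- → run D
t=34: L0/L1/L2 = -/FHCGE/- → run F
t=35: L0/L1/L2 = -/FHCGE/- → run F
t=36: L0/L1/L2 = -/FHCGE/- → run F
t=37: L0/L1/L2 = -/FHCGE/- → run F
t=38: L0/L1/L2 = -/HCGE/- → run H
t=39: L0/L1/L2 = -/HCGE/- → run H
t=40: L0/L1/L2 = -/HCGE/- → run H
t=41: L0/L1/L2 = -/CGE/- → run C
t=42: L0/L1/L2 = -/GE/- → run G
t=43: L0/L1/L2 = -/GE/- → run G
t=44: L0/L1/L2 = -/GE/- → run G
t=45: L0/L1/L2 = -/GE/- → run G
t=46: L0/L1/L2 = -/E/- → run E
t=47: L0/L1/L2 = -/E/- → run E
t=48: (idle)
t=49: (idle)

running at tick 21 = E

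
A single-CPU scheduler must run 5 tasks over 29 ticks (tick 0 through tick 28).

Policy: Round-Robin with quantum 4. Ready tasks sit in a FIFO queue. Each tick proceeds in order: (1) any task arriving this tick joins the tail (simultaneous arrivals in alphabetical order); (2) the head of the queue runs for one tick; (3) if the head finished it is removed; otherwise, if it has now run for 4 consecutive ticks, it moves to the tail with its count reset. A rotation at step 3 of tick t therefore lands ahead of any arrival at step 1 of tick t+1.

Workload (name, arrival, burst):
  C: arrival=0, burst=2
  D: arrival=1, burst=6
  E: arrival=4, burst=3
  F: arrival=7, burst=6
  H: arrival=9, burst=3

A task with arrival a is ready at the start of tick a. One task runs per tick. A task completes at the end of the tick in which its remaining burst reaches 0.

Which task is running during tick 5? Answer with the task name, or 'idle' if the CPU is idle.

t=0: queue=[C] q_used=0 → run C
t=1: queue=[C,D] q_used=1 → run C
t=2: queue=[D] q_used=0 → run D
t=3: queue=[D] q_used=1 → run D
t=4: queue=[D,E] q_used=2 → run D
t=5: queue=[D,E] q_used=3 → run D
t=6: queue=[E,D] q_used=0 → run E
t=7: queue=[E,D,F] q_used=1 → run E
t=8: queue=[E,D,F] q_used=2 → run E
t=9: queue=[D,F,H] q_used=0 → run D
t=10: queue=[D,F,H] q_used=1 → run D
t=11: queue=[F,H] q_used=0 → run F
t=12: queue=[F,H] q_used=1 → run F
t=13: queue=[F,H] q_used=2 → run F
t=14: queue=[F,H] q_used=3 → run F
t=15: queue=[H,F] q_used=0 → run H
t=16: queue=[H,F] q_used=1 → run H
t=17: queue=[H,F] q_used=2 → run H
t=18: queue=[F] q_used=0 → run F
t=19: queue=[F] q_used=1 → run F
t=20: (idle)
t=21: (idle)
t=22: (idle)
t=23: (idle)
t=24: (idle)
t=25: (idle)
t=26: (idle)
t=27: (idle)
t=28: (idle)

running at tick 5 = D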